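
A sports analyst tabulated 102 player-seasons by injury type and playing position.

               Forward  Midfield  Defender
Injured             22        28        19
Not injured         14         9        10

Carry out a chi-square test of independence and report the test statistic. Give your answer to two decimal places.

Row totals: 69, 33. Column totals: 36, 37, 29. Grand total N = 102.
Expected counts (row total × column total / N):
  Injured, Forward: 69×36/102 = 24.353
  Injured, Midfield: 69×37/102 = 25.029
  Injured, Defender: 69×29/102 = 19.618
  Not injured, Forward: 33×36/102 = 11.647
  Not injured, Midfield: 33×37/102 = 11.971
  Not injured, Defender: 33×29/102 = 9.382
Contributions (O − E)²/E:
  (22 − 24.353)²/24.353 = 0.2273
  (28 − 25.029)²/25.029 = 0.3527
  (19 − 19.618)²/19.618 = 0.0195
  (14 − 11.647)²/11.647 = 0.4754
  (9 − 11.971)²/11.971 = 0.7374
  (10 − 9.382)²/9.382 = 0.0407
χ² = 0.2273 + 0.3527 + 0.0195 + 0.4754 + 0.7374 + 0.0407 = 1.85

1.85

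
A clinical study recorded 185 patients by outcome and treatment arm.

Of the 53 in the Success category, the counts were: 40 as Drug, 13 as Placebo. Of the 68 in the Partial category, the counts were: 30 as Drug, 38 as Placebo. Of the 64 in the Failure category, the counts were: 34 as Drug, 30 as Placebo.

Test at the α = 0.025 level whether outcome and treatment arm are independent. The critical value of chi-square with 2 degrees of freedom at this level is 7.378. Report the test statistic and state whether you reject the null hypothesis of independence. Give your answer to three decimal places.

Row totals: 53, 68, 64. Column totals: 104, 81. Grand total N = 185.
Expected counts (row total × column total / N):
  Success, Drug: 53×104/185 = 29.7946
  Success, Placebo: 53×81/185 = 23.2054
  Partial, Drug: 68×104/185 = 38.2270
  Partial, Placebo: 68×81/185 = 29.7730
  Failure, Drug: 64×104/185 = 35.9784
  Failure, Placebo: 64×81/185 = 28.0216
Contributions (O − E)²/E:
  (40 − 29.7946)²/29.7946 = 3.4956
  (13 − 23.2054)²/23.2054 = 4.4882
  (30 − 38.2270)²/38.2270 = 1.7706
  (38 − 29.7730)²/29.7730 = 2.2733
  (34 − 35.9784)²/35.9784 = 0.1088
  (30 − 28.0216)²/28.0216 = 0.1397
χ² = 3.4956 + 4.4882 + 1.7706 + 2.2733 + 0.1088 + 0.1397 = 12.276
df = (3−1)(2−1) = 2. Since 12.276 > 7.378, reject the null hypothesis of independence at α = 0.025.

12.276; reject H₀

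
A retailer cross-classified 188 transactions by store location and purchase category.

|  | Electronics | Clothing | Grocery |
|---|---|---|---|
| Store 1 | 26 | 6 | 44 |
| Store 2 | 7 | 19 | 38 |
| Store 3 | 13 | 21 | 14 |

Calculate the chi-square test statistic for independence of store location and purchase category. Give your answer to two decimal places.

30.48

Row totals: 76, 64, 48. Column totals: 46, 46, 96. Grand total N = 188.
Expected counts (row total × column total / N):
  Store 1, Electronics: 76×46/188 = 18.596
  Store 1, Clothing: 76×46/188 = 18.596
  Store 1, Grocery: 76×96/188 = 38.809
  Store 2, Electronics: 64×46/188 = 15.660
  Store 2, Clothing: 64×46/188 = 15.660
  Store 2, Grocery: 64×96/188 = 32.681
  Store 3, Electronics: 48×46/188 = 11.745
  Store 3, Clothing: 48×46/188 = 11.745
  Store 3, Grocery: 48×96/188 = 24.511
Contributions (O − E)²/E:
  (26 − 18.596)²/18.596 = 2.9479
  (6 − 18.596)²/18.596 = 8.5319
  (44 − 38.809)²/38.809 = 0.6943
  (7 − 15.660)²/15.660 = 4.7890
  (19 − 15.660)²/15.660 = 0.7124
  (38 − 32.681)²/32.681 = 0.8657
  (13 − 11.745)²/11.745 = 0.1341
  (21 − 11.745)²/11.745 = 7.2929
  (14 − 24.511)²/24.511 = 4.5074
χ² = 2.9479 + 8.5319 + 0.6943 + 4.7890 + 0.7124 + 0.8657 + 0.1341 + 7.2929 + 4.5074 = 30.48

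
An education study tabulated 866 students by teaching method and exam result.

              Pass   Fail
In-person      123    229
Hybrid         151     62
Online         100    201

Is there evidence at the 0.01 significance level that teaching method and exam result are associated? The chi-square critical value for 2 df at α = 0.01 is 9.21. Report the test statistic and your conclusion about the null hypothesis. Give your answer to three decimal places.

Row totals: 352, 213, 301. Column totals: 374, 492. Grand total N = 866.
Expected counts (row total × column total / N):
  In-person, Pass: 352×374/866 = 152.01848
  In-person, Fail: 352×492/866 = 199.98152
  Hybrid, Pass: 213×374/866 = 91.98845
  Hybrid, Fail: 213×492/866 = 121.01155
  Online, Pass: 301×374/866 = 129.99307
  Online, Fail: 301×492/866 = 171.00693
Contributions (O − E)²/E:
  (123 − 152.01848)²/152.01848 = 5.5393
  (229 − 199.98152)²/199.98152 = 4.2107
  (151 − 91.98845)²/91.98845 = 37.8565
  (62 − 121.01155)²/121.01155 = 28.7771
  (100 − 129.99307)²/129.99307 = 6.9202
  (201 − 171.00693)²/171.00693 = 5.2605
χ² = 5.5393 + 4.2107 + 37.8565 + 28.7771 + 6.9202 + 5.2605 = 88.564
df = (3−1)(2−1) = 2. Since 88.564 > 9.21, reject the null hypothesis of independence at α = 0.01.

88.564; reject H₀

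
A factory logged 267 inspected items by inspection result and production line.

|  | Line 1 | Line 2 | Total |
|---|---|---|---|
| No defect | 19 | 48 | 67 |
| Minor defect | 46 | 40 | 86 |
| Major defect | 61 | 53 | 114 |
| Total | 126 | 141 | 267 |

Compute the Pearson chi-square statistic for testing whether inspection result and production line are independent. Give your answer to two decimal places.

Grand total N = 267.
Expected counts (row total × column total / N):
  No defect, Line 1: 67×126/267 = 31.618
  No defect, Line 2: 67×141/267 = 35.382
  Minor defect, Line 1: 86×126/267 = 40.584
  Minor defect, Line 2: 86×141/267 = 45.416
  Major defect, Line 1: 114×126/267 = 53.798
  Major defect, Line 2: 114×141/267 = 60.202
Contributions (O − E)²/E:
  (19 − 31.618)²/31.618 = 5.0355
  (48 − 35.382)²/35.382 = 4.4999
  (46 − 40.584)²/40.584 = 0.7228
  (40 − 45.416)²/45.416 = 0.6459
  (61 − 53.798)²/53.798 = 0.9641
  (53 − 60.202)²/60.202 = 0.8616
χ² = 5.0355 + 4.4999 + 0.7228 + 0.6459 + 0.9641 + 0.8616 = 12.73

12.73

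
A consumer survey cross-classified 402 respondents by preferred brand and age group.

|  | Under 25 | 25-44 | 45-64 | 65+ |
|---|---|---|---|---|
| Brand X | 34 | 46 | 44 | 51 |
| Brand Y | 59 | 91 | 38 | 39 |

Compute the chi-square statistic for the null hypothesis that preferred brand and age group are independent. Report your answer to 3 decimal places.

17.100

Row totals: 175, 227. Column totals: 93, 137, 82, 90. Grand total N = 402.
Expected counts (row total × column total / N):
  Brand X, Under 25: 175×93/402 = 40.48507
  Brand X, 25-44: 175×137/402 = 59.63930
  Brand X, 45-64: 175×82/402 = 35.69652
  Brand X, 65+: 175×90/402 = 39.17910
  Brand Y, Under 25: 227×93/402 = 52.51493
  Brand Y, 25-44: 227×137/402 = 77.36070
  Brand Y, 45-64: 227×82/402 = 46.30348
  Brand Y, 65+: 227×90/402 = 50.82090
Contributions (O − E)²/E:
  (34 − 40.48507)²/40.48507 = 1.0388
  (46 − 59.63930)²/59.63930 = 3.1193
  (44 − 35.69652)²/35.69652 = 1.9315
  (51 − 39.17910)²/39.17910 = 3.5665
  (59 − 52.51493)²/52.51493 = 0.8008
  (91 − 77.36070)²/77.36070 = 2.4047
  (38 − 46.30348)²/46.30348 = 1.4890
  (39 − 50.82090)²/50.82090 = 2.7495
χ² = 1.0388 + 3.1193 + 1.9315 + 3.5665 + 0.8008 + 2.4047 + 1.4890 + 2.7495 = 17.100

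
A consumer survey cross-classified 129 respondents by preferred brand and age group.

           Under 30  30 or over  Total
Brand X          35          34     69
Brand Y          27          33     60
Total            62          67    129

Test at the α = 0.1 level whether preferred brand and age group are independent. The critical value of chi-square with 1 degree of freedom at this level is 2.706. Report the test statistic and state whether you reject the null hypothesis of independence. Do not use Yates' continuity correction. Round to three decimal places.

Grand total N = 129.
Expected counts (row total × column total / N):
  Brand X, Under 30: 69×62/129 = 33.1628
  Brand X, 30 or over: 69×67/129 = 35.8372
  Brand Y, Under 30: 60×62/129 = 28.8372
  Brand Y, 30 or over: 60×67/129 = 31.1628
Contributions (O − E)²/E:
  (35 − 33.1628)²/33.1628 = 0.1018
  (34 − 35.8372)²/35.8372 = 0.0942
  (27 − 28.8372)²/28.8372 = 0.1170
  (33 − 31.1628)²/31.1628 = 0.1083
χ² = 0.1018 + 0.0942 + 0.1170 + 0.1083 = 0.421
df = (2−1)(2−1) = 1. Since 0.421 < 2.706, fail to reject the null hypothesis of independence at α = 0.1.

0.421; fail to reject H₀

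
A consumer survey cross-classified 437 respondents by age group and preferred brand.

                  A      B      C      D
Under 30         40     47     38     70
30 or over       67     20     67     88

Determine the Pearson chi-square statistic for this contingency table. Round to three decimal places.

22.965

Row totals: 195, 242. Column totals: 107, 67, 105, 158. Grand total N = 437.
Expected counts (row total × column total / N):
  Under 30, A: 195×107/437 = 47.7460
  Under 30, B: 195×67/437 = 29.8970
  Under 30, C: 195×105/437 = 46.8535
  Under 30, D: 195×158/437 = 70.5034
  30 or over, A: 242×107/437 = 59.2540
  30 or over, B: 242×67/437 = 37.1030
  30 or over, C: 242×105/437 = 58.1465
  30 or over, D: 242×158/437 = 87.4966
Contributions (O − E)²/E:
  (40 − 47.7460)²/47.7460 = 1.2567
  (47 − 29.8970)²/29.8970 = 9.7840
  (38 − 46.8535)²/46.8535 = 1.6730
  (70 − 70.5034)²/70.5034 = 0.0036
  (67 − 59.2540)²/59.2540 = 1.0126
  (20 − 37.1030)²/37.1030 = 7.8838
  (67 − 58.1465)²/58.1465 = 1.3481
  (88 − 87.4966)²/87.4966 = 0.0029
χ² = 1.2567 + 9.7840 + 1.6730 + 0.0036 + 1.0126 + 7.8838 + 1.3481 + 0.0029 = 22.965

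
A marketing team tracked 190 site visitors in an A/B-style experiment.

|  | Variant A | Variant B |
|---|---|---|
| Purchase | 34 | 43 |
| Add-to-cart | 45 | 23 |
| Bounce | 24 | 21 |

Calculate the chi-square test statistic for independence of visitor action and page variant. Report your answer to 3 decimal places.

Row totals: 77, 68, 45. Column totals: 103, 87. Grand total N = 190.
Expected counts (row total × column total / N):
  Purchase, Variant A: 77×103/190 = 41.7421
  Purchase, Variant B: 77×87/190 = 35.2579
  Add-to-cart, Variant A: 68×103/190 = 36.8632
  Add-to-cart, Variant B: 68×87/190 = 31.1368
  Bounce, Variant A: 45×103/190 = 24.3947
  Bounce, Variant B: 45×87/190 = 20.6053
Contributions (O − E)²/E:
  (34 − 41.7421)²/41.7421 = 1.4360
  (43 − 35.2579)²/35.2579 = 1.7000
  (45 − 36.8632)²/36.8632 = 1.7960
  (23 − 31.1368)²/31.1368 = 2.1263
  (24 − 24.3947)²/24.3947 = 0.0064
  (21 − 20.6053)²/20.6053 = 0.0076
χ² = 1.4360 + 1.7000 + 1.7960 + 2.1263 + 0.0064 + 0.0076 = 7.072

7.072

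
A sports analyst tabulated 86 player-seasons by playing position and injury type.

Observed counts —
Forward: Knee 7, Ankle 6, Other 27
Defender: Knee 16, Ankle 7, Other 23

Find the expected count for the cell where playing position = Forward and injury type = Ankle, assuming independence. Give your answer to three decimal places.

6.047

Row total (Forward) = 40; column total (Ankle) = 13; grand total N = 86.
Expected count = (row total × column total) / N = 40 × 13 / 86 = 6.047.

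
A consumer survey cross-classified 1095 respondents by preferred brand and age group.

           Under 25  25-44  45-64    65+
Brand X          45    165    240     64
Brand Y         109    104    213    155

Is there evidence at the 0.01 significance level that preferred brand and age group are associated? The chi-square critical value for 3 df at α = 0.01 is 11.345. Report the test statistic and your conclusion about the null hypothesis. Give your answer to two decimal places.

76.04; reject H₀

Row totals: 514, 581. Column totals: 154, 269, 453, 219. Grand total N = 1095.
Expected counts (row total × column total / N):
  Brand X, Under 25: 514×154/1095 = 72.289
  Brand X, 25-44: 514×269/1095 = 126.270
  Brand X, 45-64: 514×453/1095 = 212.641
  Brand X, 65+: 514×219/1095 = 102.800
  Brand Y, Under 25: 581×154/1095 = 81.711
  Brand Y, 25-44: 581×269/1095 = 142.730
  Brand Y, 45-64: 581×453/1095 = 240.359
  Brand Y, 65+: 581×219/1095 = 116.200
Contributions (O − E)²/E:
  (45 − 72.289)²/72.289 = 10.3016
  (165 − 126.270)²/126.270 = 11.8794
  (240 − 212.641)²/212.641 = 3.5201
  (64 − 102.800)²/102.800 = 14.6444
  (109 − 81.711)²/81.711 = 9.1137
  (104 − 142.730)²/142.730 = 10.5094
  (213 − 240.359)²/240.359 = 3.1142
  (155 − 116.200)²/116.200 = 12.9556
χ² = 10.3016 + 11.8794 + 3.5201 + 14.6444 + 9.1137 + 10.5094 + 3.1142 + 12.9556 = 76.04
df = (2−1)(4−1) = 3. Since 76.04 > 11.345, reject the null hypothesis of independence at α = 0.01.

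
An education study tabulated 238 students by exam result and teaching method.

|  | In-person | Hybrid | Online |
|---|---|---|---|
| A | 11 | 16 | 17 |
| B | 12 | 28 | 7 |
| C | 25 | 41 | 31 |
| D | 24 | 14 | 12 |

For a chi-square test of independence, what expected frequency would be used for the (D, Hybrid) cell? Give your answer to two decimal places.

Row total (D) = 50; column total (Hybrid) = 99; grand total N = 238.
Expected count = (row total × column total) / N = 50 × 99 / 238 = 20.80.

20.80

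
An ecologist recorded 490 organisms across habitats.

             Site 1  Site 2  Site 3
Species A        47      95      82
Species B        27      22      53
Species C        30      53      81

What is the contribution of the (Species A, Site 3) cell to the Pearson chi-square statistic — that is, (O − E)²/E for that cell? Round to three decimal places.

Row total (Species A) = 224; column total (Site 3) = 216; N = 490.
Expected count E = 224 × 216 / 490 = 98.7429.
Contribution = (O − E)²/E = (82 − 98.7429)² / 98.7429 = 2.839.

2.839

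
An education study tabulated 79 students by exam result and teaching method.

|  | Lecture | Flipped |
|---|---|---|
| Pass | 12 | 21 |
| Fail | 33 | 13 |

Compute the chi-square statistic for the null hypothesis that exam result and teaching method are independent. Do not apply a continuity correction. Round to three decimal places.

Row totals: 33, 46. Column totals: 45, 34. Grand total N = 79.
Expected counts (row total × column total / N):
  Pass, Lecture: 33×45/79 = 18.7975
  Pass, Flipped: 33×34/79 = 14.2025
  Fail, Lecture: 46×45/79 = 26.2025
  Fail, Flipped: 46×34/79 = 19.7975
Contributions (O − E)²/E:
  (12 − 18.7975)²/18.7975 = 2.4581
  (21 − 14.2025)²/14.2025 = 3.2534
  (33 − 26.2025)²/26.2025 = 1.7634
  (13 − 19.7975)²/19.7975 = 2.3339
χ² = 2.4581 + 3.2534 + 1.7634 + 2.3339 = 9.809

9.809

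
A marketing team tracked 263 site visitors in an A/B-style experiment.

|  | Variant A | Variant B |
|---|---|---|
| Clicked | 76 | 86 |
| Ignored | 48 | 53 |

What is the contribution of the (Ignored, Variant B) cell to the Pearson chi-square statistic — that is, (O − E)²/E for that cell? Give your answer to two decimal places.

0.00

Row total (Ignored) = 101; column total (Variant B) = 139; N = 263.
Expected count E = 101 × 139 / 263 = 53.380.
Contribution = (O − E)²/E = (53 − 53.380)² / 53.380 = 0.00.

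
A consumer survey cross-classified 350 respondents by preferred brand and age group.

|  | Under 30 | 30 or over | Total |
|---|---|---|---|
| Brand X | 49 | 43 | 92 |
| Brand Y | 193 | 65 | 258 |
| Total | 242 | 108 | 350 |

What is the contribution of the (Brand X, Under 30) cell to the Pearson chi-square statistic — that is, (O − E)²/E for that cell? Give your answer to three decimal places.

3.356

Row total (Brand X) = 92; column total (Under 30) = 242; N = 350.
Expected count E = 92 × 242 / 350 = 63.6114.
Contribution = (O − E)²/E = (49 − 63.6114)² / 63.6114 = 3.356.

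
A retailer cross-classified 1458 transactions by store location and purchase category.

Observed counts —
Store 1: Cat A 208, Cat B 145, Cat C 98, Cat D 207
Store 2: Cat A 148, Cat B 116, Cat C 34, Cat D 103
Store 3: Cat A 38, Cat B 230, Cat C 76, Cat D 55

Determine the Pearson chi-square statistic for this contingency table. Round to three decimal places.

209.136

Row totals: 658, 401, 399. Column totals: 394, 491, 208, 365. Grand total N = 1458.
Expected counts (row total × column total / N):
  Store 1, Cat A: 658×394/1458 = 177.8134
  Store 1, Cat B: 658×491/1458 = 221.5898
  Store 1, Cat C: 658×208/1458 = 93.8711
  Store 1, Cat D: 658×365/1458 = 164.7257
  Store 2, Cat A: 401×394/1458 = 108.3635
  Store 2, Cat B: 401×491/1458 = 135.0418
  Store 2, Cat C: 401×208/1458 = 57.2071
  Store 2, Cat D: 401×365/1458 = 100.3875
  Store 3, Cat A: 399×394/1458 = 107.8230
  Store 3, Cat B: 399×491/1458 = 134.3683
  Store 3, Cat C: 399×208/1458 = 56.9218
  Store 3, Cat D: 399×365/1458 = 99.8868
Contributions (O − E)²/E:
  (208 − 177.8134)²/177.8134 = 5.1246
  (145 − 221.5898)²/221.5898 = 26.4723
  (98 − 93.8711)²/93.8711 = 0.1816
  (207 − 164.7257)²/164.7257 = 10.8490
  (148 − 108.3635)²/108.3635 = 14.4980
  (116 − 135.0418)²/135.0418 = 2.6850
  (34 − 57.2071)²/57.2071 = 9.4144
  (103 − 100.3875)²/100.3875 = 0.0680
  (38 − 107.8230)²/107.8230 = 45.2153
  (230 − 134.3683)²/134.3683 = 68.0623
  (76 − 56.9218)²/56.9218 = 6.3943
  (55 − 99.8868)²/99.8868 = 20.1711
χ² = 5.1246 + 26.4723 + 0.1816 + 10.8490 + 14.4980 + 2.6850 + 9.4144 + 0.0680 + 45.2153 + 68.0623 + 6.3943 + 20.1711 = 209.136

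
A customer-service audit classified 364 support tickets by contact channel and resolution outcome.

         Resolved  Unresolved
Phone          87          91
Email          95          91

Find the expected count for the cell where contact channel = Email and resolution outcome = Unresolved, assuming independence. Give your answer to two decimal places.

93.00

Row total (Email) = 186; column total (Unresolved) = 182; grand total N = 364.
Expected count = (row total × column total) / N = 186 × 182 / 364 = 93.00.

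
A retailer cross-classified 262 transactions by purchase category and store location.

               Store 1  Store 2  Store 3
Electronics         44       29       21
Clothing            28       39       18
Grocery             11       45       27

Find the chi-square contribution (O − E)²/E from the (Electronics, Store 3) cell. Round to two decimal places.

Row total (Electronics) = 94; column total (Store 3) = 66; N = 262.
Expected count E = 94 × 66 / 262 = 23.6794.
Contribution = (O − E)²/E = (21 − 23.6794)² / 23.6794 = 0.30.

0.30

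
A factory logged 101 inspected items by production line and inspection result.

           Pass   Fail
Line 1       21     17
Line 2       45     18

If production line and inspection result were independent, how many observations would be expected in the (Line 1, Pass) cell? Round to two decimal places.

24.83

Row total (Line 1) = 38; column total (Pass) = 66; grand total N = 101.
Expected count = (row total × column total) / N = 38 × 66 / 101 = 24.83.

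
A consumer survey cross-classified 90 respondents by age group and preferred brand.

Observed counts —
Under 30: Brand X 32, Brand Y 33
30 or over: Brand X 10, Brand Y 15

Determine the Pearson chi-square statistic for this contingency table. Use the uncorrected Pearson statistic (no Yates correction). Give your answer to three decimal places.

Row totals: 65, 25. Column totals: 42, 48. Grand total N = 90.
Expected counts (row total × column total / N):
  Under 30, Brand X: 65×42/90 = 30.3333
  Under 30, Brand Y: 65×48/90 = 34.6667
  30 or over, Brand X: 25×42/90 = 11.6667
  30 or over, Brand Y: 25×48/90 = 13.3333
Contributions (O − E)²/E:
  (32 − 30.3333)²/30.3333 = 0.0916
  (33 − 34.6667)²/34.6667 = 0.0801
  (10 − 11.6667)²/11.6667 = 0.2381
  (15 − 13.3333)²/13.3333 = 0.2083
χ² = 0.0916 + 0.0801 + 0.2381 + 0.2083 = 0.618

0.618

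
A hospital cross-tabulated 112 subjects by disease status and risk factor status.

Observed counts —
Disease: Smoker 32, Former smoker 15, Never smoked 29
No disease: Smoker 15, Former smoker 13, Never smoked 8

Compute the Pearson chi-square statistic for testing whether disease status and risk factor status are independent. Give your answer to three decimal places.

4.499

Row totals: 76, 36. Column totals: 47, 28, 37. Grand total N = 112.
Expected counts (row total × column total / N):
  Disease, Smoker: 76×47/112 = 31.8929
  Disease, Former smoker: 76×28/112 = 19.0000
  Disease, Never smoked: 76×37/112 = 25.1071
  No disease, Smoker: 36×47/112 = 15.1071
  No disease, Former smoker: 36×28/112 = 9.0000
  No disease, Never smoked: 36×37/112 = 11.8929
Contributions (O − E)²/E:
  (32 − 31.8929)²/31.8929 = 0.0004
  (15 − 19.0000)²/19.0000 = 0.8421
  (29 − 25.1071)²/25.1071 = 0.6036
  (15 − 15.1071)²/15.1071 = 0.0008
  (13 − 9.0000)²/9.0000 = 1.7778
  (8 − 11.8929)²/11.8929 = 1.2743
χ² = 0.0004 + 0.8421 + 0.6036 + 0.0008 + 1.7778 + 1.2743 = 4.499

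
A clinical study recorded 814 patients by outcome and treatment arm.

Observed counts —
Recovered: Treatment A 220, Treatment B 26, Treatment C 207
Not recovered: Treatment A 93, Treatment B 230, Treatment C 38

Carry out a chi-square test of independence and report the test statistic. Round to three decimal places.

324.414

Row totals: 453, 361. Column totals: 313, 256, 245. Grand total N = 814.
Expected counts (row total × column total / N):
  Recovered, Treatment A: 453×313/814 = 174.1880
  Recovered, Treatment B: 453×256/814 = 142.4668
  Recovered, Treatment C: 453×245/814 = 136.3452
  Not recovered, Treatment A: 361×313/814 = 138.8120
  Not recovered, Treatment B: 361×256/814 = 113.5332
  Not recovered, Treatment C: 361×245/814 = 108.6548
Contributions (O − E)²/E:
  (220 − 174.1880)²/174.1880 = 12.0487
  (26 − 142.4668)²/142.4668 = 95.2118
  (207 − 136.3452)²/136.3452 = 36.6137
  (93 − 138.8120)²/138.8120 = 15.1193
  (230 − 113.5332)²/113.5332 = 119.4762
  (38 − 108.6548)²/108.6548 = 45.9446
χ² = 12.0487 + 95.2118 + 36.6137 + 15.1193 + 119.4762 + 45.9446 = 324.414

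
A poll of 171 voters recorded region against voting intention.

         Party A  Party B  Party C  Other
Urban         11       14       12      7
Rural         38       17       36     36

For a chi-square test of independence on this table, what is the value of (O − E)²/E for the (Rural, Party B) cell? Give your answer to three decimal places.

Row total (Rural) = 127; column total (Party B) = 31; N = 171.
Expected count E = 127 × 31 / 171 = 23.0234.
Contribution = (O − E)²/E = (17 − 23.0234)² / 23.0234 = 1.576.

1.576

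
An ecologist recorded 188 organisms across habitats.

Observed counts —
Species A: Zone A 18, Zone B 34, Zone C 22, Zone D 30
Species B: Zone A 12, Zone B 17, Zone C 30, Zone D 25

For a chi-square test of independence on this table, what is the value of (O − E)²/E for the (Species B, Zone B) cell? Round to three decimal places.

1.470

Row total (Species B) = 84; column total (Zone B) = 51; N = 188.
Expected count E = 84 × 51 / 188 = 22.7872.
Contribution = (O − E)²/E = (17 − 22.7872)² / 22.7872 = 1.470.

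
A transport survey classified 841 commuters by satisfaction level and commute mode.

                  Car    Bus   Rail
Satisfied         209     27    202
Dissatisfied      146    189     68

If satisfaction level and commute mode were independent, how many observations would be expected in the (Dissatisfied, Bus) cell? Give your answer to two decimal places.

Row total (Dissatisfied) = 403; column total (Bus) = 216; grand total N = 841.
Expected count = (row total × column total) / N = 403 × 216 / 841 = 103.51.

103.51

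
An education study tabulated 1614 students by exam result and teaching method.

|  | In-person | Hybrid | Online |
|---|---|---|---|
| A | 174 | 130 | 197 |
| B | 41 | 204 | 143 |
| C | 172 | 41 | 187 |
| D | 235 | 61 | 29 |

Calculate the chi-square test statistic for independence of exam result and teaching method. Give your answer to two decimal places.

405.90

Row totals: 501, 388, 400, 325. Column totals: 622, 436, 556. Grand total N = 1614.
Expected counts (row total × column total / N):
  A, In-person: 501×622/1614 = 193.074
  A, Hybrid: 501×436/1614 = 135.338
  A, Online: 501×556/1614 = 172.587
  B, In-person: 388×622/1614 = 149.527
  B, Hybrid: 388×436/1614 = 104.813
  B, Online: 388×556/1614 = 133.660
  C, In-person: 400×622/1614 = 154.151
  C, Hybrid: 400×436/1614 = 108.055
  C, Online: 400×556/1614 = 137.794
  D, In-person: 325×622/1614 = 125.248
  D, Hybrid: 325×436/1614 = 87.794
  D, Online: 325×556/1614 = 111.958
Contributions (O − E)²/E:
  (174 − 193.074)²/193.074 = 1.8843
  (130 − 135.338)²/135.338 = 0.2105
  (197 − 172.587)²/172.587 = 3.4533
  (41 − 149.527)²/149.527 = 78.7691
  (204 − 104.813)²/104.813 = 93.8630
  (143 − 133.660)²/133.660 = 0.6527
  (172 − 154.151)²/154.151 = 2.0667
  (41 − 108.055)²/108.055 = 41.6119
  (187 − 137.794)²/137.794 = 17.5714
  (235 − 125.248)²/125.248 = 96.1732
  (61 − 87.794)²/87.794 = 8.1773
  (29 − 111.958)²/111.958 = 61.4697
χ² = 1.8843 + 0.2105 + 3.4533 + 78.7691 + 93.8630 + 0.6527 + 2.0667 + 41.6119 + 17.5714 + 96.1732 + 8.1773 + 61.4697 = 405.90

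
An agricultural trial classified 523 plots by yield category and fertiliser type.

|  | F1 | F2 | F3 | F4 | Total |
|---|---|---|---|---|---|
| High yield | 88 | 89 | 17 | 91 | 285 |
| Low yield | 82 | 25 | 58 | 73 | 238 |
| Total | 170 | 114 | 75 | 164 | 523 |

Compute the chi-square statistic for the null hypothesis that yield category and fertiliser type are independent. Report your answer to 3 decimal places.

56.765

Grand total N = 523.
Expected counts (row total × column total / N):
  High yield, F1: 285×170/523 = 92.6386
  High yield, F2: 285×114/523 = 62.1224
  High yield, F3: 285×75/523 = 40.8700
  High yield, F4: 285×164/523 = 89.3690
  Low yield, F1: 238×170/523 = 77.3614
  Low yield, F2: 238×114/523 = 51.8776
  Low yield, F3: 238×75/523 = 34.1300
  Low yield, F4: 238×164/523 = 74.6310
Contributions (O − E)²/E:
  (88 − 92.6386)²/92.6386 = 0.2323
  (89 − 62.1224)²/62.1224 = 11.6287
  (17 − 40.8700)²/40.8700 = 13.9412
  (91 − 89.3690)²/89.3690 = 0.0298
  (82 − 77.3614)²/77.3614 = 0.2781
  (25 − 51.8776)²/51.8776 = 13.9252
  (58 − 34.1300)²/34.1300 = 16.6943
  (73 − 74.6310)²/74.6310 = 0.0356
χ² = 0.2323 + 11.6287 + 13.9412 + 0.0298 + 0.2781 + 13.9252 + 16.6943 + 0.0356 = 56.765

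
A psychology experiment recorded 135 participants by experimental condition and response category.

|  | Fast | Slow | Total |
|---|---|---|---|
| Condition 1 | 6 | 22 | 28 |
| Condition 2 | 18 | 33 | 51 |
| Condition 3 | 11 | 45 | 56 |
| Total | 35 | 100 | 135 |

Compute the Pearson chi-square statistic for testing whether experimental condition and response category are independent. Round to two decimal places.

3.78

Grand total N = 135.
Expected counts (row total × column total / N):
  Condition 1, Fast: 28×35/135 = 7.259
  Condition 1, Slow: 28×100/135 = 20.741
  Condition 2, Fast: 51×35/135 = 13.222
  Condition 2, Slow: 51×100/135 = 37.778
  Condition 3, Fast: 56×35/135 = 14.519
  Condition 3, Slow: 56×100/135 = 41.481
Contributions (O − E)²/E:
  (6 − 7.259)²/7.259 = 0.2184
  (22 − 20.741)²/20.741 = 0.0764
  (18 − 13.222)²/13.222 = 1.7266
  (33 − 37.778)²/37.778 = 0.6043
  (11 − 14.519)²/14.519 = 0.8529
  (45 − 41.481)²/41.481 = 0.2985
χ² = 0.2184 + 0.0764 + 1.7266 + 0.6043 + 0.8529 + 0.2985 = 3.78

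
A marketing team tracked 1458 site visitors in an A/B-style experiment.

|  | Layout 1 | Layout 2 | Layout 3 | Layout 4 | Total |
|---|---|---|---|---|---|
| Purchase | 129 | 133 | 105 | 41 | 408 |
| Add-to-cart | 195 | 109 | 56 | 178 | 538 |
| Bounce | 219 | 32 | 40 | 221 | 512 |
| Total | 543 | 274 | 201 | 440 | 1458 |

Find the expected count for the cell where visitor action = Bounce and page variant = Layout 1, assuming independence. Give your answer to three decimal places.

190.683

Row total (Bounce) = 512; column total (Layout 1) = 543; grand total N = 1458.
Expected count = (row total × column total) / N = 512 × 543 / 1458 = 190.683.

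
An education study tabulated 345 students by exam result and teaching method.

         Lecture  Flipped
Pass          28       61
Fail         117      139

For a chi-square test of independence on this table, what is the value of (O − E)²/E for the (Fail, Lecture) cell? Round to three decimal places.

Row total (Fail) = 256; column total (Lecture) = 145; N = 345.
Expected count E = 256 × 145 / 345 = 107.5942.
Contribution = (O − E)²/E = (117 − 107.5942)² / 107.5942 = 0.822.

0.822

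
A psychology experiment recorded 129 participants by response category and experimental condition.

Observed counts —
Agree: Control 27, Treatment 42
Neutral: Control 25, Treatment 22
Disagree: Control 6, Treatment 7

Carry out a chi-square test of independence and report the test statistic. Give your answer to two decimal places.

Row totals: 69, 47, 13. Column totals: 58, 71. Grand total N = 129.
Expected counts (row total × column total / N):
  Agree, Control: 69×58/129 = 31.023
  Agree, Treatment: 69×71/129 = 37.977
  Neutral, Control: 47×58/129 = 21.132
  Neutral, Treatment: 47×71/129 = 25.868
  Disagree, Control: 13×58/129 = 5.845
  Disagree, Treatment: 13×71/129 = 7.155
Contributions (O − E)²/E:
  (27 − 31.023)²/31.023 = 0.5217
  (42 − 37.977)²/37.977 = 0.4262
  (25 − 21.132)²/21.132 = 0.7080
  (22 − 25.868)²/25.868 = 0.5784
  (6 − 5.845)²/5.845 = 0.0041
  (7 − 7.155)²/7.155 = 0.0034
χ² = 0.5217 + 0.4262 + 0.7080 + 0.5784 + 0.0041 + 0.0034 = 2.24

2.24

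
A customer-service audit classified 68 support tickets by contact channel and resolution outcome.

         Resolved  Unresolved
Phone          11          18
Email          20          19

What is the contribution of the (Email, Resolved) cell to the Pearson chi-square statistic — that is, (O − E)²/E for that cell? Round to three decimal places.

Row total (Email) = 39; column total (Resolved) = 31; N = 68.
Expected count E = 39 × 31 / 68 = 17.77941.
Contribution = (O − E)²/E = (20 − 17.77941)² / 17.77941 = 0.277.

0.277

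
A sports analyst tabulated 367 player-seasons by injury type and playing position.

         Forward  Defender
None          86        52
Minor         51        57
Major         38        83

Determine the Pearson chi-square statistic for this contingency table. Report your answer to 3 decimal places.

24.711

Row totals: 138, 108, 121. Column totals: 175, 192. Grand total N = 367.
Expected counts (row total × column total / N):
  None, Forward: 138×175/367 = 65.8038
  None, Defender: 138×192/367 = 72.1962
  Minor, Forward: 108×175/367 = 51.4986
  Minor, Defender: 108×192/367 = 56.5014
  Major, Forward: 121×175/367 = 57.6975
  Major, Defender: 121×192/367 = 63.3025
Contributions (O − E)²/E:
  (86 − 65.8038)²/65.8038 = 6.1985
  (52 − 72.1962)²/72.1962 = 5.6497
  (51 − 51.4986)²/51.4986 = 0.0048
  (57 − 56.5014)²/56.5014 = 0.0044
  (38 − 57.6975)²/57.6975 = 6.7246
  (83 − 63.3025)²/63.3025 = 6.1292
χ² = 6.1985 + 5.6497 + 0.0048 + 0.0044 + 6.7246 + 6.1292 = 24.711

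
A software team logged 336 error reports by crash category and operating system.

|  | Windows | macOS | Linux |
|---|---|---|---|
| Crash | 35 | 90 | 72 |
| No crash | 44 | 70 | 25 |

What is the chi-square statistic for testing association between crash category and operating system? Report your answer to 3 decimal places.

16.787

Row totals: 197, 139. Column totals: 79, 160, 97. Grand total N = 336.
Expected counts (row total × column total / N):
  Crash, Windows: 197×79/336 = 46.3185
  Crash, macOS: 197×160/336 = 93.8095
  Crash, Linux: 197×97/336 = 56.8720
  No crash, Windows: 139×79/336 = 32.6815
  No crash, macOS: 139×160/336 = 66.1905
  No crash, Linux: 139×97/336 = 40.1280
Contributions (O − E)²/E:
  (35 − 46.3185)²/46.3185 = 2.7658
  (90 − 93.8095)²/93.8095 = 0.1547
  (72 − 56.8720)²/56.8720 = 4.0241
  (44 − 32.6815)²/32.6815 = 3.9199
  (70 − 66.1905)²/66.1905 = 0.2193
  (25 − 40.1280)²/40.1280 = 5.7032
χ² = 2.7658 + 0.1547 + 4.0241 + 3.9199 + 0.2193 + 5.7032 = 16.787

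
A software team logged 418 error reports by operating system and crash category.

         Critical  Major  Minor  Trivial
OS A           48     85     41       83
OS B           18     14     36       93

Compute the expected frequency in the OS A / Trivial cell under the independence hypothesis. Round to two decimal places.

Row total (OS A) = 257; column total (Trivial) = 176; grand total N = 418.
Expected count = (row total × column total) / N = 257 × 176 / 418 = 108.21.

108.21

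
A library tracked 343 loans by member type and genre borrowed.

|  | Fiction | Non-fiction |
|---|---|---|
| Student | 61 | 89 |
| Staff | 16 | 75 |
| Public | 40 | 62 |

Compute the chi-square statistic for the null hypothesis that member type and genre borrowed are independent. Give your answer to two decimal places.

Row totals: 150, 91, 102. Column totals: 117, 226. Grand total N = 343.
Expected counts (row total × column total / N):
  Student, Fiction: 150×117/343 = 51.166
  Student, Non-fiction: 150×226/343 = 98.834
  Staff, Fiction: 91×117/343 = 31.041
  Staff, Non-fiction: 91×226/343 = 59.959
  Public, Fiction: 102×117/343 = 34.793
  Public, Non-fiction: 102×226/343 = 67.207
Contributions (O − E)²/E:
  (61 − 51.166)²/51.166 = 1.8901
  (89 − 98.834)²/98.834 = 0.9785
  (16 − 31.041)²/31.041 = 7.2882
  (75 − 59.959)²/59.959 = 3.7731
  (40 − 34.793)²/34.793 = 0.7793
  (62 − 67.207)²/67.207 = 0.4034
χ² = 1.8901 + 0.9785 + 7.2882 + 3.7731 + 0.7793 + 0.4034 = 15.11

15.11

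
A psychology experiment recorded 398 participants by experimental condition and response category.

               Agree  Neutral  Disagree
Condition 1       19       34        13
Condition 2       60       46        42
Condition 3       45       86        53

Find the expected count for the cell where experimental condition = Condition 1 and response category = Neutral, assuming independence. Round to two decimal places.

27.53

Row total (Condition 1) = 66; column total (Neutral) = 166; grand total N = 398.
Expected count = (row total × column total) / N = 66 × 166 / 398 = 27.53.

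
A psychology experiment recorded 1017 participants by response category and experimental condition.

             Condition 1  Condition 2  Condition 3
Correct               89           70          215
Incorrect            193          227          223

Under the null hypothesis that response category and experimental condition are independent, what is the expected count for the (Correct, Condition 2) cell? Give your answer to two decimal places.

109.22

Row total (Correct) = 374; column total (Condition 2) = 297; grand total N = 1017.
Expected count = (row total × column total) / N = 374 × 297 / 1017 = 109.22.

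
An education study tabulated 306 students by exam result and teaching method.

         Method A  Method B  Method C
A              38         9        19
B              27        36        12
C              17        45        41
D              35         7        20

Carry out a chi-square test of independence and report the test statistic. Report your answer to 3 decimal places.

Row totals: 66, 75, 103, 62. Column totals: 117, 97, 92. Grand total N = 306.
Expected counts (row total × column total / N):
  A, Method A: 66×117/306 = 25.23529
  A, Method B: 66×97/306 = 20.92157
  A, Method C: 66×92/306 = 19.84314
  B, Method A: 75×117/306 = 28.67647
  B, Method B: 75×97/306 = 23.77451
  B, Method C: 75×92/306 = 22.54902
  C, Method A: 103×117/306 = 39.38235
  C, Method B: 103×97/306 = 32.65033
  C, Method C: 103×92/306 = 30.96732
  D, Method A: 62×117/306 = 23.70588
  D, Method B: 62×97/306 = 19.65359
  D, Method C: 62×92/306 = 18.64052
Contributions (O − E)²/E:
  (38 − 25.23529)²/25.23529 = 6.4567
  (9 − 20.92157)²/20.92157 = 6.7932
  (19 − 19.84314)²/19.84314 = 0.0358
  (27 − 28.67647)²/28.67647 = 0.0980
  (36 − 23.77451)²/23.77451 = 6.2867
  (12 − 22.54902)²/22.54902 = 4.9351
  (17 − 39.38235)²/39.38235 = 12.7207
  (45 − 32.65033)²/32.65033 = 4.6711
  (41 − 30.96732)²/30.96732 = 3.2504
  (35 − 23.70588)²/23.70588 = 5.3808
  (7 − 19.65359)²/19.65359 = 8.1468
  (20 − 18.64052)²/18.64052 = 0.0991
χ² = 6.4567 + 6.7932 + 0.0358 + 0.0980 + 6.2867 + 4.9351 + 12.7207 + 4.6711 + 3.2504 + 5.3808 + 8.1468 + 0.0991 = 58.874

58.874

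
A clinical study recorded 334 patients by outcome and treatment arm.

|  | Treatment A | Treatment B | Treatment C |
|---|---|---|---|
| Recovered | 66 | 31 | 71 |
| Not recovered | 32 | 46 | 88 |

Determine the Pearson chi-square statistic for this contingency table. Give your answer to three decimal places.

16.524

Row totals: 168, 166. Column totals: 98, 77, 159. Grand total N = 334.
Expected counts (row total × column total / N):
  Recovered, Treatment A: 168×98/334 = 49.2934
  Recovered, Treatment B: 168×77/334 = 38.7305
  Recovered, Treatment C: 168×159/334 = 79.9760
  Not recovered, Treatment A: 166×98/334 = 48.7066
  Not recovered, Treatment B: 166×77/334 = 38.2695
  Not recovered, Treatment C: 166×159/334 = 79.0240
Contributions (O − E)²/E:
  (66 − 49.2934)²/49.2934 = 5.6622
  (31 − 38.7305)²/38.7305 = 1.5430
  (71 − 79.9760)²/79.9760 = 1.0074
  (32 − 48.7066)²/48.7066 = 5.7304
  (46 − 38.2695)²/38.2695 = 1.5616
  (88 − 79.0240)²/79.0240 = 1.0195
χ² = 5.6622 + 1.5430 + 1.0074 + 5.7304 + 1.5616 + 1.0195 = 16.524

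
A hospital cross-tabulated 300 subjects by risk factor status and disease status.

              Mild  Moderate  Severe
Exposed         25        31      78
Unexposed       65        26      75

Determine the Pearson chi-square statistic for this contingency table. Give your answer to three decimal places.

Row totals: 134, 166. Column totals: 90, 57, 153. Grand total N = 300.
Expected counts (row total × column total / N):
  Exposed, Mild: 134×90/300 = 40.2000
  Exposed, Moderate: 134×57/300 = 25.4600
  Exposed, Severe: 134×153/300 = 68.3400
  Unexposed, Mild: 166×90/300 = 49.8000
  Unexposed, Moderate: 166×57/300 = 31.5400
  Unexposed, Severe: 166×153/300 = 84.6600
Contributions (O − E)²/E:
  (25 − 40.2000)²/40.2000 = 5.7473
  (31 − 25.4600)²/25.4600 = 1.2055
  (78 − 68.3400)²/68.3400 = 1.3655
  (65 − 49.8000)²/49.8000 = 4.6394
  (26 − 31.5400)²/31.5400 = 0.9731
  (75 − 84.6600)²/84.6600 = 1.1022
χ² = 5.7473 + 1.2055 + 1.3655 + 4.6394 + 0.9731 + 1.1022 = 15.033

15.033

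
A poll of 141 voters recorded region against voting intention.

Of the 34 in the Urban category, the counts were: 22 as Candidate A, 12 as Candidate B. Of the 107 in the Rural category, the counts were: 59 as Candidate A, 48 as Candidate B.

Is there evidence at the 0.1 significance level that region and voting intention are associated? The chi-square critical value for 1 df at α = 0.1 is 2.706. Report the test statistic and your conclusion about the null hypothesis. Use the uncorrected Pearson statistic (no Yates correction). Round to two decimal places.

0.97; fail to reject H₀

Row totals: 34, 107. Column totals: 81, 60. Grand total N = 141.
Expected counts (row total × column total / N):
  Urban, Candidate A: 34×81/141 = 19.532
  Urban, Candidate B: 34×60/141 = 14.468
  Rural, Candidate A: 107×81/141 = 61.468
  Rural, Candidate B: 107×60/141 = 45.532
Contributions (O − E)²/E:
  (22 − 19.532)²/19.532 = 0.3118
  (12 − 14.468)²/14.468 = 0.4210
  (59 − 61.468)²/61.468 = 0.0991
  (48 − 45.532)²/45.532 = 0.1338
χ² = 0.3118 + 0.4210 + 0.0991 + 0.1338 = 0.97
df = (2−1)(2−1) = 1. Since 0.97 < 2.706, fail to reject the null hypothesis of independence at α = 0.1.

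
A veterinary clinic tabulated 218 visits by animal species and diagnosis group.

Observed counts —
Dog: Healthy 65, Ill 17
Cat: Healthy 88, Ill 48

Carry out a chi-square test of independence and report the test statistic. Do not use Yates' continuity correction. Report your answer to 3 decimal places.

5.184

Row totals: 82, 136. Column totals: 153, 65. Grand total N = 218.
Expected counts (row total × column total / N):
  Dog, Healthy: 82×153/218 = 57.5505
  Dog, Ill: 82×65/218 = 24.4495
  Cat, Healthy: 136×153/218 = 95.4495
  Cat, Ill: 136×65/218 = 40.5505
Contributions (O − E)²/E:
  (65 − 57.5505)²/57.5505 = 0.9643
  (17 − 24.4495)²/24.4495 = 2.2698
  (88 − 95.4495)²/95.4495 = 0.5814
  (48 − 40.5505)²/40.5505 = 1.3685
χ² = 0.9643 + 2.2698 + 0.5814 + 1.3685 = 5.184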